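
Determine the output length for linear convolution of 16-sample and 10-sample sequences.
Linear/full convolution length: m + n - 1 = 16 + 10 - 1 = 25

25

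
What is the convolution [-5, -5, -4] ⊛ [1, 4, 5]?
y[0] = -5×1 = -5; y[1] = -5×4 + -5×1 = -25; y[2] = -5×5 + -5×4 + -4×1 = -49; y[3] = -5×5 + -4×4 = -41; y[4] = -4×5 = -20

[-5, -25, -49, -41, -20]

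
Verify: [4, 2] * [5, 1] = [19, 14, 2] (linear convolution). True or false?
Recompute linear convolution of [4, 2] and [5, 1]: y[0] = 4×5 = 20; y[1] = 4×1 + 2×5 = 14; y[2] = 2×1 = 2 → [20, 14, 2]. Compare to given [19, 14, 2]: they differ at index 0: given 19, correct 20, so answer: No

No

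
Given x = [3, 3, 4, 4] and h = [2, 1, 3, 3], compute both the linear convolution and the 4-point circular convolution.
Linear: y_lin[0] = 3×2 = 6; y_lin[1] = 3×1 + 3×2 = 9; y_lin[2] = 3×3 + 3×1 + 4×2 = 20; y_lin[3] = 3×3 + 3×3 + 4×1 + 4×2 = 30; y_lin[4] = 3×3 + 4×3 + 4×1 = 25; y_lin[5] = 4×3 + 4×3 = 24; y_lin[6] = 4×3 = 12 → [6, 9, 20, 30, 25, 24, 12]. Circular (length 4): y[0] = 3×2 + 3×3 + 4×3 + 4×1 = 31; y[1] = 3×1 + 3×2 + 4×3 + 4×3 = 33; y[2] = 3×3 + 3×1 + 4×2 + 4×3 = 32; y[3] = 3×3 + 3×3 + 4×1 + 4×2 = 30 → [31, 33, 32, 30]

Linear: [6, 9, 20, 30, 25, 24, 12], Circular: [31, 33, 32, 30]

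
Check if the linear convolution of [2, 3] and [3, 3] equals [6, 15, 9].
Recompute linear convolution of [2, 3] and [3, 3]: y[0] = 2×3 = 6; y[1] = 2×3 + 3×3 = 15; y[2] = 3×3 = 9 → [6, 15, 9]. Given [6, 15, 9] matches, so answer: Yes

Yes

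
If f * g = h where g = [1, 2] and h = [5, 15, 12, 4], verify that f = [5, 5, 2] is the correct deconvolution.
Forward-compute [5, 5, 2] * [1, 2]: h[0] = 5×1 = 5; h[1] = 5×2 + 5×1 = 15; h[2] = 5×2 + 2×1 = 12; h[3] = 2×2 = 4 → [5, 15, 12, 4]. Matches given h = [5, 15, 12, 4], so verified.

Verified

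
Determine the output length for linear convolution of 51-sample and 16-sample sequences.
Linear/full convolution length: m + n - 1 = 51 + 16 - 1 = 66

66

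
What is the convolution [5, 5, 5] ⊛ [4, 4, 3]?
y[0] = 5×4 = 20; y[1] = 5×4 + 5×4 = 40; y[2] = 5×3 + 5×4 + 5×4 = 55; y[3] = 5×3 + 5×4 = 35; y[4] = 5×3 = 15

[20, 40, 55, 35, 15]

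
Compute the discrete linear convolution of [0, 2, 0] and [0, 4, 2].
y[0] = 0×0 = 0; y[1] = 0×4 + 2×0 = 0; y[2] = 0×2 + 2×4 + 0×0 = 8; y[3] = 2×2 + 0×4 = 4; y[4] = 0×2 = 0

[0, 0, 8, 4, 0]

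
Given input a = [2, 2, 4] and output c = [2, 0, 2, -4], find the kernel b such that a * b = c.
Output length 4 = len(a) + len(b) - 1 ⇒ len(b) = 2. Solve b forward using b[k] = (c[k] - Σ_{i≥1} a[i]·b[k-i]) / a[0]: b[0] = c[0] / a[0] = 2 / 2 = 1; b[1] = (c[1] - 2×1) / a[0] = (0 - 2×1) / 2 = -1. So b = [1, -1]. Forward-check [2, 2, 4] * [1, -1]: c[0] = 2×1 = 2; c[1] = 2×-1 + 2×1 = 0; c[2] = 2×-1 + 4×1 = 2; c[3] = 4×-1 = -4 → [2, 0, 2, -4] ✓

[1, -1]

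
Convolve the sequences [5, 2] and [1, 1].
y[0] = 5×1 = 5; y[1] = 5×1 + 2×1 = 7; y[2] = 2×1 = 2

[5, 7, 2]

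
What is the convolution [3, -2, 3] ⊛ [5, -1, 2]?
y[0] = 3×5 = 15; y[1] = 3×-1 + -2×5 = -13; y[2] = 3×2 + -2×-1 + 3×5 = 23; y[3] = -2×2 + 3×-1 = -7; y[4] = 3×2 = 6

[15, -13, 23, -7, 6]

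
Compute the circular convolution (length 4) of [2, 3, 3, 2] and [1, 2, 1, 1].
Use y[k] = Σ_j f[j]·g[(k-j) mod 4]. y[0] = 2×1 + 3×1 + 3×1 + 2×2 = 12; y[1] = 2×2 + 3×1 + 3×1 + 2×1 = 12; y[2] = 2×1 + 3×2 + 3×1 + 2×1 = 13; y[3] = 2×1 + 3×1 + 3×2 + 2×1 = 13. Result: [12, 12, 13, 13]

[12, 12, 13, 13]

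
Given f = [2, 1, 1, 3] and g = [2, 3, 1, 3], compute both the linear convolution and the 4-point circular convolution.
Linear: y_lin[0] = 2×2 = 4; y_lin[1] = 2×3 + 1×2 = 8; y_lin[2] = 2×1 + 1×3 + 1×2 = 7; y_lin[3] = 2×3 + 1×1 + 1×3 + 3×2 = 16; y_lin[4] = 1×3 + 1×1 + 3×3 = 13; y_lin[5] = 1×3 + 3×1 = 6; y_lin[6] = 3×3 = 9 → [4, 8, 7, 16, 13, 6, 9]. Circular (length 4): y[0] = 2×2 + 1×3 + 1×1 + 3×3 = 17; y[1] = 2×3 + 1×2 + 1×3 + 3×1 = 14; y[2] = 2×1 + 1×3 + 1×2 + 3×3 = 16; y[3] = 2×3 + 1×1 + 1×3 + 3×2 = 16 → [17, 14, 16, 16]

Linear: [4, 8, 7, 16, 13, 6, 9], Circular: [17, 14, 16, 16]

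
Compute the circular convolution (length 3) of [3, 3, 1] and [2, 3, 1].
Use y[k] = Σ_j u[j]·v[(k-j) mod 3]. y[0] = 3×2 + 3×1 + 1×3 = 12; y[1] = 3×3 + 3×2 + 1×1 = 16; y[2] = 3×1 + 3×3 + 1×2 = 14. Result: [12, 16, 14]

[12, 16, 14]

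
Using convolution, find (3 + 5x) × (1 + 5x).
Ascending coefficients: a = [3, 5], b = [1, 5]. c[0] = 3×1 = 3; c[1] = 3×5 + 5×1 = 20; c[2] = 5×5 = 25. Result coefficients: [3, 20, 25] → 3 + 20x + 25x^2

3 + 20x + 25x^2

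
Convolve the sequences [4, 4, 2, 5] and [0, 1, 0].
y[0] = 4×0 = 0; y[1] = 4×1 + 4×0 = 4; y[2] = 4×0 + 4×1 + 2×0 = 4; y[3] = 4×0 + 2×1 + 5×0 = 2; y[4] = 2×0 + 5×1 = 5; y[5] = 5×0 = 0

[0, 4, 4, 2, 5, 0]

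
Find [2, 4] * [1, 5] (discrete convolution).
y[0] = 2×1 = 2; y[1] = 2×5 + 4×1 = 14; y[2] = 4×5 = 20

[2, 14, 20]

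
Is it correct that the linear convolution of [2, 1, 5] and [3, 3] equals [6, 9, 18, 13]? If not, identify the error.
Recompute linear convolution of [2, 1, 5] and [3, 3]: y[0] = 2×3 = 6; y[1] = 2×3 + 1×3 = 9; y[2] = 1×3 + 5×3 = 18; y[3] = 5×3 = 15 → [6, 9, 18, 15]. Compare to given [6, 9, 18, 13]: they differ at index 3: given 13, correct 15, so answer: No

No. Error at index 3: given 13, correct 15.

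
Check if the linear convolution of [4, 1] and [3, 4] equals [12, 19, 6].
Recompute linear convolution of [4, 1] and [3, 4]: y[0] = 4×3 = 12; y[1] = 4×4 + 1×3 = 19; y[2] = 1×4 = 4 → [12, 19, 4]. Compare to given [12, 19, 6]: they differ at index 2: given 6, correct 4, so answer: No

No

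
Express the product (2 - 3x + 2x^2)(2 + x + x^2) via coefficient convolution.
Ascending coefficients: a = [2, -3, 2], b = [2, 1, 1]. c[0] = 2×2 = 4; c[1] = 2×1 + -3×2 = -4; c[2] = 2×1 + -3×1 + 2×2 = 3; c[3] = -3×1 + 2×1 = -1; c[4] = 2×1 = 2. Result coefficients: [4, -4, 3, -1, 2] → 4 - 4x + 3x^2 - x^3 + 2x^4

4 - 4x + 3x^2 - x^3 + 2x^4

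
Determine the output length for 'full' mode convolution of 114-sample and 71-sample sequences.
Linear/full convolution length: m + n - 1 = 114 + 71 - 1 = 184

184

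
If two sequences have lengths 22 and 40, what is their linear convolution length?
Linear/full convolution length: m + n - 1 = 22 + 40 - 1 = 61

61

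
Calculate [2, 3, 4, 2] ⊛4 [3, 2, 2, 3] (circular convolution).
Use y[k] = Σ_j x[j]·h[(k-j) mod 4]. y[0] = 2×3 + 3×3 + 4×2 + 2×2 = 27; y[1] = 2×2 + 3×3 + 4×3 + 2×2 = 29; y[2] = 2×2 + 3×2 + 4×3 + 2×3 = 28; y[3] = 2×3 + 3×2 + 4×2 + 2×3 = 26. Result: [27, 29, 28, 26]

[27, 29, 28, 26]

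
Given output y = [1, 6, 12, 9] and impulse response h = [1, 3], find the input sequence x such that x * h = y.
Deconvolve y=[1, 6, 12, 9] by h=[1, 3]. Since h[0]=1, solve forward: x[0] = y[0] / 1 = 1; x[1] = (y[1] - 1×3) / 1 = 3; x[2] = (y[2] - 3×3) / 1 = 3. So x = [1, 3, 3]. Check by forward convolution: y[0] = 1×1 = 1; y[1] = 1×3 + 3×1 = 6; y[2] = 3×3 + 3×1 = 12; y[3] = 3×3 = 9

[1, 3, 3]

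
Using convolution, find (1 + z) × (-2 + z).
Ascending coefficients: a = [1, 1], b = [-2, 1]. c[0] = 1×-2 = -2; c[1] = 1×1 + 1×-2 = -1; c[2] = 1×1 = 1. Result coefficients: [-2, -1, 1] → -2 - z + z^2

-2 - z + z^2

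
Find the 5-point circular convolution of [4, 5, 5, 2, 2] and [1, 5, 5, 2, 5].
Use y[k] = Σ_j f[j]·g[(k-j) mod 5]. y[0] = 4×1 + 5×5 + 5×2 + 2×5 + 2×5 = 59; y[1] = 4×5 + 5×1 + 5×5 + 2×2 + 2×5 = 64; y[2] = 4×5 + 5×5 + 5×1 + 2×5 + 2×2 = 64; y[3] = 4×2 + 5×5 + 5×5 + 2×1 + 2×5 = 70; y[4] = 4×5 + 5×2 + 5×5 + 2×5 + 2×1 = 67. Result: [59, 64, 64, 70, 67]

[59, 64, 64, 70, 67]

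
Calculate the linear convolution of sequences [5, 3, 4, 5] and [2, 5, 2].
y[0] = 5×2 = 10; y[1] = 5×5 + 3×2 = 31; y[2] = 5×2 + 3×5 + 4×2 = 33; y[3] = 3×2 + 4×5 + 5×2 = 36; y[4] = 4×2 + 5×5 = 33; y[5] = 5×2 = 10

[10, 31, 33, 36, 33, 10]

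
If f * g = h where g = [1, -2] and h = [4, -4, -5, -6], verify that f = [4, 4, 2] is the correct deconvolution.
Forward-compute [4, 4, 2] * [1, -2]: h[0] = 4×1 = 4; h[1] = 4×-2 + 4×1 = -4; h[2] = 4×-2 + 2×1 = -6; h[3] = 2×-2 = -4 → [4, -4, -6, -4]. Does not match given h = [4, -4, -5, -6].

Not verified. [4, 4, 2] * [1, -2] = [4, -4, -6, -4], which differs from [4, -4, -5, -6] at index 2.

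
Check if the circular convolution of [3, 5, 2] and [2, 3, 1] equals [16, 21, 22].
Recompute circular convolution of [3, 5, 2] and [2, 3, 1]: y[0] = 3×2 + 5×1 + 2×3 = 17; y[1] = 3×3 + 5×2 + 2×1 = 21; y[2] = 3×1 + 5×3 + 2×2 = 22 → [17, 21, 22]. Compare to given [16, 21, 22]: they differ at index 0: given 16, correct 17, so answer: No

No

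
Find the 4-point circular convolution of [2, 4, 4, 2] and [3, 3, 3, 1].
Use y[k] = Σ_j u[j]·v[(k-j) mod 4]. y[0] = 2×3 + 4×1 + 4×3 + 2×3 = 28; y[1] = 2×3 + 4×3 + 4×1 + 2×3 = 28; y[2] = 2×3 + 4×3 + 4×3 + 2×1 = 32; y[3] = 2×1 + 4×3 + 4×3 + 2×3 = 32. Result: [28, 28, 32, 32]

[28, 28, 32, 32]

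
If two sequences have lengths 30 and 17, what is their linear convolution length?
Linear/full convolution length: m + n - 1 = 30 + 17 - 1 = 46

46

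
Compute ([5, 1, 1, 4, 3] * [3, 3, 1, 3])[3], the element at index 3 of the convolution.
Use y[k] = Σ_i a[i]·b[k-i] at k=3. y[3] = 5×3 + 1×1 + 1×3 + 4×3 = 31

31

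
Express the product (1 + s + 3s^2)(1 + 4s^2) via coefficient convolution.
Ascending coefficients: a = [1, 1, 3], b = [1, 0, 4]. c[0] = 1×1 = 1; c[1] = 1×0 + 1×1 = 1; c[2] = 1×4 + 1×0 + 3×1 = 7; c[3] = 1×4 + 3×0 = 4; c[4] = 3×4 = 12. Result coefficients: [1, 1, 7, 4, 12] → 1 + s + 7s^2 + 4s^3 + 12s^4

1 + s + 7s^2 + 4s^3 + 12s^4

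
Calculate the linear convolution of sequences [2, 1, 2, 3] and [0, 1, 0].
y[0] = 2×0 = 0; y[1] = 2×1 + 1×0 = 2; y[2] = 2×0 + 1×1 + 2×0 = 1; y[3] = 1×0 + 2×1 + 3×0 = 2; y[4] = 2×0 + 3×1 = 3; y[5] = 3×0 = 0

[0, 2, 1, 2, 3, 0]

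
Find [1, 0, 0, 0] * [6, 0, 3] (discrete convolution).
y[0] = 1×6 = 6; y[1] = 1×0 + 0×6 = 0; y[2] = 1×3 + 0×0 + 0×6 = 3; y[3] = 0×3 + 0×0 + 0×6 = 0; y[4] = 0×3 + 0×0 = 0; y[5] = 0×3 = 0

[6, 0, 3, 0, 0, 0]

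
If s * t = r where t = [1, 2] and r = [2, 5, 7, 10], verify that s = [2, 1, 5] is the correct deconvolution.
Forward-compute [2, 1, 5] * [1, 2]: r[0] = 2×1 = 2; r[1] = 2×2 + 1×1 = 5; r[2] = 1×2 + 5×1 = 7; r[3] = 5×2 = 10 → [2, 5, 7, 10]. Matches given r = [2, 5, 7, 10], so verified.

Verified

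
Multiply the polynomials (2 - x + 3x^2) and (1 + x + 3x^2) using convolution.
Ascending coefficients: a = [2, -1, 3], b = [1, 1, 3]. c[0] = 2×1 = 2; c[1] = 2×1 + -1×1 = 1; c[2] = 2×3 + -1×1 + 3×1 = 8; c[3] = -1×3 + 3×1 = 0; c[4] = 3×3 = 9. Result coefficients: [2, 1, 8, 0, 9] → 2 + x + 8x^2 + 9x^4

2 + x + 8x^2 + 9x^4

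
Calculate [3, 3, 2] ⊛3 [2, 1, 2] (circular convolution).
Use y[k] = Σ_j u[j]·v[(k-j) mod 3]. y[0] = 3×2 + 3×2 + 2×1 = 14; y[1] = 3×1 + 3×2 + 2×2 = 13; y[2] = 3×2 + 3×1 + 2×2 = 13. Result: [14, 13, 13]

[14, 13, 13]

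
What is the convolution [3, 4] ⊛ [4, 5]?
y[0] = 3×4 = 12; y[1] = 3×5 + 4×4 = 31; y[2] = 4×5 = 20

[12, 31, 20]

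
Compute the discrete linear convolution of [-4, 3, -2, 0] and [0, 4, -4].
y[0] = -4×0 = 0; y[1] = -4×4 + 3×0 = -16; y[2] = -4×-4 + 3×4 + -2×0 = 28; y[3] = 3×-4 + -2×4 + 0×0 = -20; y[4] = -2×-4 + 0×4 = 8; y[5] = 0×-4 = 0

[0, -16, 28, -20, 8, 0]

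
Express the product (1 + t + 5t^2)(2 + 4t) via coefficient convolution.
Ascending coefficients: a = [1, 1, 5], b = [2, 4]. c[0] = 1×2 = 2; c[1] = 1×4 + 1×2 = 6; c[2] = 1×4 + 5×2 = 14; c[3] = 5×4 = 20. Result coefficients: [2, 6, 14, 20] → 2 + 6t + 14t^2 + 20t^3

2 + 6t + 14t^2 + 20t^3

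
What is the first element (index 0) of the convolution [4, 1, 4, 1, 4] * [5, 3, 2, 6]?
Use y[k] = Σ_i a[i]·b[k-i] at k=0. y[0] = 4×5 = 20

20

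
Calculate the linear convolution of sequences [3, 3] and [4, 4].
y[0] = 3×4 = 12; y[1] = 3×4 + 3×4 = 24; y[2] = 3×4 = 12

[12, 24, 12]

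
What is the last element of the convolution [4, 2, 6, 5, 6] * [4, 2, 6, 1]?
Use y[k] = Σ_i a[i]·b[k-i] at k=7. y[7] = 6×1 = 6

6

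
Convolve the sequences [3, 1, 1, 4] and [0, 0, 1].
y[0] = 3×0 = 0; y[1] = 3×0 + 1×0 = 0; y[2] = 3×1 + 1×0 + 1×0 = 3; y[3] = 1×1 + 1×0 + 4×0 = 1; y[4] = 1×1 + 4×0 = 1; y[5] = 4×1 = 4

[0, 0, 3, 1, 1, 4]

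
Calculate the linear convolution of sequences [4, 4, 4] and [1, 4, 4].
y[0] = 4×1 = 4; y[1] = 4×4 + 4×1 = 20; y[2] = 4×4 + 4×4 + 4×1 = 36; y[3] = 4×4 + 4×4 = 32; y[4] = 4×4 = 16

[4, 20, 36, 32, 16]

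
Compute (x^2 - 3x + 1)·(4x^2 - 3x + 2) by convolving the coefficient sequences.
Ascending coefficients: a = [1, -3, 1], b = [2, -3, 4]. c[0] = 1×2 = 2; c[1] = 1×-3 + -3×2 = -9; c[2] = 1×4 + -3×-3 + 1×2 = 15; c[3] = -3×4 + 1×-3 = -15; c[4] = 1×4 = 4. Result coefficients: [2, -9, 15, -15, 4] → 4x^4 - 15x^3 + 15x^2 - 9x + 2

4x^4 - 15x^3 + 15x^2 - 9x + 2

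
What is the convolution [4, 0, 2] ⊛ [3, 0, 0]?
y[0] = 4×3 = 12; y[1] = 4×0 + 0×3 = 0; y[2] = 4×0 + 0×0 + 2×3 = 6; y[3] = 0×0 + 2×0 = 0; y[4] = 2×0 = 0

[12, 0, 6, 0, 0]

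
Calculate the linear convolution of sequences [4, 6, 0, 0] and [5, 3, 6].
y[0] = 4×5 = 20; y[1] = 4×3 + 6×5 = 42; y[2] = 4×6 + 6×3 + 0×5 = 42; y[3] = 6×6 + 0×3 + 0×5 = 36; y[4] = 0×6 + 0×3 = 0; y[5] = 0×6 = 0

[20, 42, 42, 36, 0, 0]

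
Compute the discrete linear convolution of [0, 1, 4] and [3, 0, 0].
y[0] = 0×3 = 0; y[1] = 0×0 + 1×3 = 3; y[2] = 0×0 + 1×0 + 4×3 = 12; y[3] = 1×0 + 4×0 = 0; y[4] = 4×0 = 0

[0, 3, 12, 0, 0]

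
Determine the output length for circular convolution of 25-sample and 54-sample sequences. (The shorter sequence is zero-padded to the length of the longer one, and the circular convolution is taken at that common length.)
Circular convolution (zero-padding the shorter input) has length max(m, n) = max(25, 54) = 54

54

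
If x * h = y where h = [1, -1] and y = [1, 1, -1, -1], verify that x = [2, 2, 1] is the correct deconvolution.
Forward-compute [2, 2, 1] * [1, -1]: y[0] = 2×1 = 2; y[1] = 2×-1 + 2×1 = 0; y[2] = 2×-1 + 1×1 = -1; y[3] = 1×-1 = -1 → [2, 0, -1, -1]. Does not match given y = [1, 1, -1, -1].

Not verified. [2, 2, 1] * [1, -1] = [2, 0, -1, -1], which differs from [1, 1, -1, -1] at index 0.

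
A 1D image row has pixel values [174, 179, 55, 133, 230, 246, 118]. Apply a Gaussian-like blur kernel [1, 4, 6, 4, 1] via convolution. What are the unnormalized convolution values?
Convolve image row [174, 179, 55, 133, 230, 246, 118] with kernel [1, 4, 6, 4, 1]: y[0] = 174×1 = 174; y[1] = 174×4 + 179×1 = 875; y[2] = 174×6 + 179×4 + 55×1 = 1815; y[3] = 174×4 + 179×6 + 55×4 + 133×1 = 2123; y[4] = 174×1 + 179×4 + 55×6 + 133×4 + 230×1 = 1982; y[5] = 179×1 + 55×4 + 133×6 + 230×4 + 246×1 = 2363; y[6] = 55×1 + 133×4 + 230×6 + 246×4 + 118×1 = 3069; y[7] = 133×1 + 230×4 + 246×6 + 118×4 = 3001; y[8] = 230×1 + 246×4 + 118×6 = 1922; y[9] = 246×1 + 118×4 = 718; y[10] = 118×1 = 118 → [174, 875, 1815, 2123, 1982, 2363, 3069, 3001, 1922, 718, 118]. Normalization factor = sum(kernel) = 16.

[174, 875, 1815, 2123, 1982, 2363, 3069, 3001, 1922, 718, 118]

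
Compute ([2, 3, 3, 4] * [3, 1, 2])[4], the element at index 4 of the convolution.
Use y[k] = Σ_i a[i]·b[k-i] at k=4. y[4] = 3×2 + 4×1 = 10

10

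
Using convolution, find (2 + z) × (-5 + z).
Ascending coefficients: a = [2, 1], b = [-5, 1]. c[0] = 2×-5 = -10; c[1] = 2×1 + 1×-5 = -3; c[2] = 1×1 = 1. Result coefficients: [-10, -3, 1] → -10 - 3z + z^2

-10 - 3z + z^2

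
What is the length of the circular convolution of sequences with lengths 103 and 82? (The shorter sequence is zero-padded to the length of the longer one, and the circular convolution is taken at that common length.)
Circular convolution (zero-padding the shorter input) has length max(m, n) = max(103, 82) = 103

103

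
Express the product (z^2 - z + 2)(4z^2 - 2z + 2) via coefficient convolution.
Ascending coefficients: a = [2, -1, 1], b = [2, -2, 4]. c[0] = 2×2 = 4; c[1] = 2×-2 + -1×2 = -6; c[2] = 2×4 + -1×-2 + 1×2 = 12; c[3] = -1×4 + 1×-2 = -6; c[4] = 1×4 = 4. Result coefficients: [4, -6, 12, -6, 4] → 4z^4 - 6z^3 + 12z^2 - 6z + 4

4z^4 - 6z^3 + 12z^2 - 6z + 4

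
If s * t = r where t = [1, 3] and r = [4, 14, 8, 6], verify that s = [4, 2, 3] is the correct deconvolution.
Forward-compute [4, 2, 3] * [1, 3]: r[0] = 4×1 = 4; r[1] = 4×3 + 2×1 = 14; r[2] = 2×3 + 3×1 = 9; r[3] = 3×3 = 9 → [4, 14, 9, 9]. Does not match given r = [4, 14, 8, 6].

Not verified. [4, 2, 3] * [1, 3] = [4, 14, 9, 9], which differs from [4, 14, 8, 6] at index 2.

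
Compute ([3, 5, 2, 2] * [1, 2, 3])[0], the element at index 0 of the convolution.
Use y[k] = Σ_i a[i]·b[k-i] at k=0. y[0] = 3×1 = 3

3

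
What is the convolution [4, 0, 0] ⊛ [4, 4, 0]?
y[0] = 4×4 = 16; y[1] = 4×4 + 0×4 = 16; y[2] = 4×0 + 0×4 + 0×4 = 0; y[3] = 0×0 + 0×4 = 0; y[4] = 0×0 = 0

[16, 16, 0, 0, 0]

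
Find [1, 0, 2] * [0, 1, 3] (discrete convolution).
y[0] = 1×0 = 0; y[1] = 1×1 + 0×0 = 1; y[2] = 1×3 + 0×1 + 2×0 = 3; y[3] = 0×3 + 2×1 = 2; y[4] = 2×3 = 6

[0, 1, 3, 2, 6]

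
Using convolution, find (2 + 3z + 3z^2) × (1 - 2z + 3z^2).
Ascending coefficients: a = [2, 3, 3], b = [1, -2, 3]. c[0] = 2×1 = 2; c[1] = 2×-2 + 3×1 = -1; c[2] = 2×3 + 3×-2 + 3×1 = 3; c[3] = 3×3 + 3×-2 = 3; c[4] = 3×3 = 9. Result coefficients: [2, -1, 3, 3, 9] → 2 - z + 3z^2 + 3z^3 + 9z^4

2 - z + 3z^2 + 3z^3 + 9z^4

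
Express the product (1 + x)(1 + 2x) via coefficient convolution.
Ascending coefficients: a = [1, 1], b = [1, 2]. c[0] = 1×1 = 1; c[1] = 1×2 + 1×1 = 3; c[2] = 1×2 = 2. Result coefficients: [1, 3, 2] → 1 + 3x + 2x^2

1 + 3x + 2x^2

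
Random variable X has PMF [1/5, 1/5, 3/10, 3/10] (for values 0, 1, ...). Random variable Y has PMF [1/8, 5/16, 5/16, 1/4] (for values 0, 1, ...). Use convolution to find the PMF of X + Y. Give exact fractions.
P(X+Y=k) = Σ_i P(X=i)·P(Y=k-i) — a convolution of [1/5, 1/5, 3/10, 3/10] and [1/8, 5/16, 5/16, 1/4]. P(X+Y=0) = (1/5)×(1/8) = 1/40; P(X+Y=1) = (1/5)×(5/16) + (1/5)×(1/8) = 1/16 + 1/40 = 7/80; P(X+Y=2) = (1/5)×(5/16) + (1/5)×(5/16) + (3/10)×(1/8) = 1/16 + 1/16 + 3/80 = 13/80; P(X+Y=3) = (1/5)×(1/4) + (1/5)×(5/16) + (3/10)×(5/16) + (3/10)×(1/8) = 1/20 + 1/16 + 3/32 + 3/80 = 39/160; P(X+Y=4) = (1/5)×(1/4) + (3/10)×(5/16) + (3/10)×(5/16) = 1/20 + 3/32 + 3/32 = 19/80; P(X+Y=5) = (3/10)×(1/4) + (3/10)×(5/16) = 3/40 + 3/32 = 27/160; P(X+Y=6) = (3/10)×(1/4) = 3/40. PMF: [1/40, 7/80, 13/80, 39/160, 19/80, 27/160, 3/40] (sums to 1 ✓)

[1/40, 7/80, 13/80, 39/160, 19/80, 27/160, 3/40]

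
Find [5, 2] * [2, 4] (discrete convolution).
y[0] = 5×2 = 10; y[1] = 5×4 + 2×2 = 24; y[2] = 2×4 = 8

[10, 24, 8]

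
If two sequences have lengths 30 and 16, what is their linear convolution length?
Linear/full convolution length: m + n - 1 = 30 + 16 - 1 = 45

45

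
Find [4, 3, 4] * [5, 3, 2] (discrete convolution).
y[0] = 4×5 = 20; y[1] = 4×3 + 3×5 = 27; y[2] = 4×2 + 3×3 + 4×5 = 37; y[3] = 3×2 + 4×3 = 18; y[4] = 4×2 = 8

[20, 27, 37, 18, 8]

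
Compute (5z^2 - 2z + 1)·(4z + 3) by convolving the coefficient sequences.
Ascending coefficients: a = [1, -2, 5], b = [3, 4]. c[0] = 1×3 = 3; c[1] = 1×4 + -2×3 = -2; c[2] = -2×4 + 5×3 = 7; c[3] = 5×4 = 20. Result coefficients: [3, -2, 7, 20] → 20z^3 + 7z^2 - 2z + 3

20z^3 + 7z^2 - 2z + 3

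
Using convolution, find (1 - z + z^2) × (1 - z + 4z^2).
Ascending coefficients: a = [1, -1, 1], b = [1, -1, 4]. c[0] = 1×1 = 1; c[1] = 1×-1 + -1×1 = -2; c[2] = 1×4 + -1×-1 + 1×1 = 6; c[3] = -1×4 + 1×-1 = -5; c[4] = 1×4 = 4. Result coefficients: [1, -2, 6, -5, 4] → 1 - 2z + 6z^2 - 5z^3 + 4z^4

1 - 2z + 6z^2 - 5z^3 + 4z^4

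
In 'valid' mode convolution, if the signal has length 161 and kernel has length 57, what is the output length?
'Valid' mode counts only positions where the kernel fully overlaps the signal: m - n + 1 = 161 - 57 + 1 = 105

105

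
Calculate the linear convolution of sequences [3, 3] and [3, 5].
y[0] = 3×3 = 9; y[1] = 3×5 + 3×3 = 24; y[2] = 3×5 = 15

[9, 24, 15]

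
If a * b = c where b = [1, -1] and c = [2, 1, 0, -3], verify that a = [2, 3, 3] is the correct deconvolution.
Forward-compute [2, 3, 3] * [1, -1]: c[0] = 2×1 = 2; c[1] = 2×-1 + 3×1 = 1; c[2] = 3×-1 + 3×1 = 0; c[3] = 3×-1 = -3 → [2, 1, 0, -3]. Matches given c = [2, 1, 0, -3], so verified.

Verified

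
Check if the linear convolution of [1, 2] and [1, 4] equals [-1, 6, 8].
Recompute linear convolution of [1, 2] and [1, 4]: y[0] = 1×1 = 1; y[1] = 1×4 + 2×1 = 6; y[2] = 2×4 = 8 → [1, 6, 8]. Compare to given [-1, 6, 8]: they differ at index 0: given -1, correct 1, so answer: No

No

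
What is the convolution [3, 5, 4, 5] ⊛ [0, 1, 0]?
y[0] = 3×0 = 0; y[1] = 3×1 + 5×0 = 3; y[2] = 3×0 + 5×1 + 4×0 = 5; y[3] = 5×0 + 4×1 + 5×0 = 4; y[4] = 4×0 + 5×1 = 5; y[5] = 5×0 = 0

[0, 3, 5, 4, 5, 0]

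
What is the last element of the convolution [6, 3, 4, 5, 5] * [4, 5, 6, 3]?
Use y[k] = Σ_i a[i]·b[k-i] at k=7. y[7] = 5×3 = 15

15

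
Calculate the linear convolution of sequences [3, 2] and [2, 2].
y[0] = 3×2 = 6; y[1] = 3×2 + 2×2 = 10; y[2] = 2×2 = 4

[6, 10, 4]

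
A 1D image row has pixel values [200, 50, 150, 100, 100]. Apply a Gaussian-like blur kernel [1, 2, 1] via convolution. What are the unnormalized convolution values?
Convolve image row [200, 50, 150, 100, 100] with kernel [1, 2, 1]: y[0] = 200×1 = 200; y[1] = 200×2 + 50×1 = 450; y[2] = 200×1 + 50×2 + 150×1 = 450; y[3] = 50×1 + 150×2 + 100×1 = 450; y[4] = 150×1 + 100×2 + 100×1 = 450; y[5] = 100×1 + 100×2 = 300; y[6] = 100×1 = 100 → [200, 450, 450, 450, 450, 300, 100]. Normalization factor = sum(kernel) = 4.

[200, 450, 450, 450, 450, 300, 100]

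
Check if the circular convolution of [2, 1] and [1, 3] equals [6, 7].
Recompute circular convolution of [2, 1] and [1, 3]: y[0] = 2×1 + 1×3 = 5; y[1] = 2×3 + 1×1 = 7 → [5, 7]. Compare to given [6, 7]: they differ at index 0: given 6, correct 5, so answer: No

No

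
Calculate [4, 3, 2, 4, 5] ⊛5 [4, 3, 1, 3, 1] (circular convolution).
Use y[k] = Σ_j a[j]·b[(k-j) mod 5]. y[0] = 4×4 + 3×1 + 2×3 + 4×1 + 5×3 = 44; y[1] = 4×3 + 3×4 + 2×1 + 4×3 + 5×1 = 43; y[2] = 4×1 + 3×3 + 2×4 + 4×1 + 5×3 = 40; y[3] = 4×3 + 3×1 + 2×3 + 4×4 + 5×1 = 42; y[4] = 4×1 + 3×3 + 2×1 + 4×3 + 5×4 = 47. Result: [44, 43, 40, 42, 47]

[44, 43, 40, 42, 47]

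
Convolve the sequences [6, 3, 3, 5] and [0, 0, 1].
y[0] = 6×0 = 0; y[1] = 6×0 + 3×0 = 0; y[2] = 6×1 + 3×0 + 3×0 = 6; y[3] = 3×1 + 3×0 + 5×0 = 3; y[4] = 3×1 + 5×0 = 3; y[5] = 5×1 = 5

[0, 0, 6, 3, 3, 5]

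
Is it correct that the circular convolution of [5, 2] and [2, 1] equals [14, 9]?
Recompute circular convolution of [5, 2] and [2, 1]: y[0] = 5×2 + 2×1 = 12; y[1] = 5×1 + 2×2 = 9 → [12, 9]. Compare to given [14, 9]: they differ at index 0: given 14, correct 12, so answer: No

No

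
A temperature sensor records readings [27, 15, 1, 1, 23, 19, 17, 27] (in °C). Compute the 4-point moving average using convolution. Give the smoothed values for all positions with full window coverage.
4-point moving average kernel = [1, 1, 1, 1]. Apply in 'valid' mode (full window coverage): avg[0] = (27 + 15 + 1 + 1) / 4 = 11.0; avg[1] = (15 + 1 + 1 + 23) / 4 = 10.0; avg[2] = (1 + 1 + 23 + 19) / 4 = 11.0; avg[3] = (1 + 23 + 19 + 17) / 4 = 15.0; avg[4] = (23 + 19 + 17 + 27) / 4 = 21.5. Smoothed values: [11.0, 10.0, 11.0, 15.0, 21.5]

[11.0, 10.0, 11.0, 15.0, 21.5]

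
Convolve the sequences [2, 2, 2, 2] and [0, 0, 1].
y[0] = 2×0 = 0; y[1] = 2×0 + 2×0 = 0; y[2] = 2×1 + 2×0 + 2×0 = 2; y[3] = 2×1 + 2×0 + 2×0 = 2; y[4] = 2×1 + 2×0 = 2; y[5] = 2×1 = 2

[0, 0, 2, 2, 2, 2]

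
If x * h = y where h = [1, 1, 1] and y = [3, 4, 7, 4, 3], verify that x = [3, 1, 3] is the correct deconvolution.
Forward-compute [3, 1, 3] * [1, 1, 1]: y[0] = 3×1 = 3; y[1] = 3×1 + 1×1 = 4; y[2] = 3×1 + 1×1 + 3×1 = 7; y[3] = 1×1 + 3×1 = 4; y[4] = 3×1 = 3 → [3, 4, 7, 4, 3]. Matches given y = [3, 4, 7, 4, 3], so verified.

Verified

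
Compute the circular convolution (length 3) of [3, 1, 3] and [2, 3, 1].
Use y[k] = Σ_j f[j]·g[(k-j) mod 3]. y[0] = 3×2 + 1×1 + 3×3 = 16; y[1] = 3×3 + 1×2 + 3×1 = 14; y[2] = 3×1 + 1×3 + 3×2 = 12. Result: [16, 14, 12]

[16, 14, 12]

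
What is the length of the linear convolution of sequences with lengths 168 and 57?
Linear/full convolution length: m + n - 1 = 168 + 57 - 1 = 224

224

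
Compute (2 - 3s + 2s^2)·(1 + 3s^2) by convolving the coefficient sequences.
Ascending coefficients: a = [2, -3, 2], b = [1, 0, 3]. c[0] = 2×1 = 2; c[1] = 2×0 + -3×1 = -3; c[2] = 2×3 + -3×0 + 2×1 = 8; c[3] = -3×3 + 2×0 = -9; c[4] = 2×3 = 6. Result coefficients: [2, -3, 8, -9, 6] → 2 - 3s + 8s^2 - 9s^3 + 6s^4

2 - 3s + 8s^2 - 9s^3 + 6s^4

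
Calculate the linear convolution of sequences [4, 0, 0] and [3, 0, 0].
y[0] = 4×3 = 12; y[1] = 4×0 + 0×3 = 0; y[2] = 4×0 + 0×0 + 0×3 = 0; y[3] = 0×0 + 0×0 = 0; y[4] = 0×0 = 0

[12, 0, 0, 0, 0]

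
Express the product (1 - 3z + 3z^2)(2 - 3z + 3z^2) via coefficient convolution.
Ascending coefficients: a = [1, -3, 3], b = [2, -3, 3]. c[0] = 1×2 = 2; c[1] = 1×-3 + -3×2 = -9; c[2] = 1×3 + -3×-3 + 3×2 = 18; c[3] = -3×3 + 3×-3 = -18; c[4] = 3×3 = 9. Result coefficients: [2, -9, 18, -18, 9] → 2 - 9z + 18z^2 - 18z^3 + 9z^4

2 - 9z + 18z^2 - 18z^3 + 9z^4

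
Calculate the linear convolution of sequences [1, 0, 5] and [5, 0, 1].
y[0] = 1×5 = 5; y[1] = 1×0 + 0×5 = 0; y[2] = 1×1 + 0×0 + 5×5 = 26; y[3] = 0×1 + 5×0 = 0; y[4] = 5×1 = 5

[5, 0, 26, 0, 5]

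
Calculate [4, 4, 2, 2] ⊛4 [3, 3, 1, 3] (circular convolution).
Use y[k] = Σ_j a[j]·b[(k-j) mod 4]. y[0] = 4×3 + 4×3 + 2×1 + 2×3 = 32; y[1] = 4×3 + 4×3 + 2×3 + 2×1 = 32; y[2] = 4×1 + 4×3 + 2×3 + 2×3 = 28; y[3] = 4×3 + 4×1 + 2×3 + 2×3 = 28. Result: [32, 32, 28, 28]

[32, 32, 28, 28]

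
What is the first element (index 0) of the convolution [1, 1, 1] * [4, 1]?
Use y[k] = Σ_i a[i]·b[k-i] at k=0. y[0] = 1×4 = 4

4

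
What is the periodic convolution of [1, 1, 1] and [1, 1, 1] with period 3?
Use y[k] = Σ_j x[j]·h[(k-j) mod 3]. y[0] = 1×1 + 1×1 + 1×1 = 3; y[1] = 1×1 + 1×1 + 1×1 = 3; y[2] = 1×1 + 1×1 + 1×1 = 3. Result: [3, 3, 3]

[3, 3, 3]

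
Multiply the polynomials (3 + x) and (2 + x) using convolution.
Ascending coefficients: a = [3, 1], b = [2, 1]. c[0] = 3×2 = 6; c[1] = 3×1 + 1×2 = 5; c[2] = 1×1 = 1. Result coefficients: [6, 5, 1] → 6 + 5x + x^2

6 + 5x + x^2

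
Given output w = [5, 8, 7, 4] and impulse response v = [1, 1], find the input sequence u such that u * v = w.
Deconvolve w=[5, 8, 7, 4] by v=[1, 1]. Since v[0]=1, solve forward: u[0] = w[0] / 1 = 5; u[1] = (w[1] - 5×1) / 1 = 3; u[2] = (w[2] - 3×1) / 1 = 4. So u = [5, 3, 4]. Check by forward convolution: w[0] = 5×1 = 5; w[1] = 5×1 + 3×1 = 8; w[2] = 3×1 + 4×1 = 7; w[3] = 4×1 = 4

[5, 3, 4]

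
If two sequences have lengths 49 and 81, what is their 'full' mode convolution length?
Linear/full convolution length: m + n - 1 = 49 + 81 - 1 = 129

129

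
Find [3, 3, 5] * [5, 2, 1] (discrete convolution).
y[0] = 3×5 = 15; y[1] = 3×2 + 3×5 = 21; y[2] = 3×1 + 3×2 + 5×5 = 34; y[3] = 3×1 + 5×2 = 13; y[4] = 5×1 = 5

[15, 21, 34, 13, 5]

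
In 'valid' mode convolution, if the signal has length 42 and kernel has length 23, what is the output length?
'Valid' mode counts only positions where the kernel fully overlaps the signal: m - n + 1 = 42 - 23 + 1 = 20

20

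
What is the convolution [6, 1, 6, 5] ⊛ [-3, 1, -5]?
y[0] = 6×-3 = -18; y[1] = 6×1 + 1×-3 = 3; y[2] = 6×-5 + 1×1 + 6×-3 = -47; y[3] = 1×-5 + 6×1 + 5×-3 = -14; y[4] = 6×-5 + 5×1 = -25; y[5] = 5×-5 = -25

[-18, 3, -47, -14, -25, -25]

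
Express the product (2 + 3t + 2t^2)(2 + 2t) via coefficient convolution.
Ascending coefficients: a = [2, 3, 2], b = [2, 2]. c[0] = 2×2 = 4; c[1] = 2×2 + 3×2 = 10; c[2] = 3×2 + 2×2 = 10; c[3] = 2×2 = 4. Result coefficients: [4, 10, 10, 4] → 4 + 10t + 10t^2 + 4t^3

4 + 10t + 10t^2 + 4t^3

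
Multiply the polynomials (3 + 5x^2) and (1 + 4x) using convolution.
Ascending coefficients: a = [3, 0, 5], b = [1, 4]. c[0] = 3×1 = 3; c[1] = 3×4 + 0×1 = 12; c[2] = 0×4 + 5×1 = 5; c[3] = 5×4 = 20. Result coefficients: [3, 12, 5, 20] → 3 + 12x + 5x^2 + 20x^3

3 + 12x + 5x^2 + 20x^3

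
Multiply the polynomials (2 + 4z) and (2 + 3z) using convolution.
Ascending coefficients: a = [2, 4], b = [2, 3]. c[0] = 2×2 = 4; c[1] = 2×3 + 4×2 = 14; c[2] = 4×3 = 12. Result coefficients: [4, 14, 12] → 4 + 14z + 12z^2

4 + 14z + 12z^2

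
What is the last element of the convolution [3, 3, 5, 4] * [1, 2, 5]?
Use y[k] = Σ_i a[i]·b[k-i] at k=5. y[5] = 4×5 = 20

20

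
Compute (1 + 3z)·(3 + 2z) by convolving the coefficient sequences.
Ascending coefficients: a = [1, 3], b = [3, 2]. c[0] = 1×3 = 3; c[1] = 1×2 + 3×3 = 11; c[2] = 3×2 = 6. Result coefficients: [3, 11, 6] → 3 + 11z + 6z^2

3 + 11z + 6z^2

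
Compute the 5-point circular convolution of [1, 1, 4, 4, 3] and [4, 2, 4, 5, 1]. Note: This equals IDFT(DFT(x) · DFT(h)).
Either evaluate y[k] = Σ_j x[j]·h[(k-j) mod 5] directly, or use IDFT(DFT(x) · DFT(h)). y[0] = 1×4 + 1×1 + 4×5 + 4×4 + 3×2 = 47; y[1] = 1×2 + 1×4 + 4×1 + 4×5 + 3×4 = 42; y[2] = 1×4 + 1×2 + 4×4 + 4×1 + 3×5 = 41; y[3] = 1×5 + 1×4 + 4×2 + 4×4 + 3×1 = 36; y[4] = 1×1 + 1×5 + 4×4 + 4×2 + 3×4 = 42. Result: [47, 42, 41, 36, 42]

[47, 42, 41, 36, 42]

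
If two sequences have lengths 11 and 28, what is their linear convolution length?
Linear/full convolution length: m + n - 1 = 11 + 28 - 1 = 38

38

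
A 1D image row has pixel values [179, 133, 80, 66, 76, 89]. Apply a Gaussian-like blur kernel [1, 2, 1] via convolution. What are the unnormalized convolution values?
Convolve image row [179, 133, 80, 66, 76, 89] with kernel [1, 2, 1]: y[0] = 179×1 = 179; y[1] = 179×2 + 133×1 = 491; y[2] = 179×1 + 133×2 + 80×1 = 525; y[3] = 133×1 + 80×2 + 66×1 = 359; y[4] = 80×1 + 66×2 + 76×1 = 288; y[5] = 66×1 + 76×2 + 89×1 = 307; y[6] = 76×1 + 89×2 = 254; y[7] = 89×1 = 89 → [179, 491, 525, 359, 288, 307, 254, 89]. Normalization factor = sum(kernel) = 4.

[179, 491, 525, 359, 288, 307, 254, 89]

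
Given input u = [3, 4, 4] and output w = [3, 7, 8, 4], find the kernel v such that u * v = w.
Output length 4 = len(u) + len(v) - 1 ⇒ len(v) = 2. Solve v forward using v[k] = (w[k] - Σ_{i≥1} u[i]·v[k-i]) / u[0]: v[0] = w[0] / u[0] = 3 / 3 = 1; v[1] = (w[1] - 4×1) / u[0] = (7 - 4×1) / 3 = 1. So v = [1, 1]. Forward-check [3, 4, 4] * [1, 1]: w[0] = 3×1 = 3; w[1] = 3×1 + 4×1 = 7; w[2] = 4×1 + 4×1 = 8; w[3] = 4×1 = 4 → [3, 7, 8, 4] ✓

[1, 1]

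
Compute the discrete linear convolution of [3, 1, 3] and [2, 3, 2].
y[0] = 3×2 = 6; y[1] = 3×3 + 1×2 = 11; y[2] = 3×2 + 1×3 + 3×2 = 15; y[3] = 1×2 + 3×3 = 11; y[4] = 3×2 = 6

[6, 11, 15, 11, 6]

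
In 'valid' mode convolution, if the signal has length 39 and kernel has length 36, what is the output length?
'Valid' mode counts only positions where the kernel fully overlaps the signal: m - n + 1 = 39 - 36 + 1 = 4

4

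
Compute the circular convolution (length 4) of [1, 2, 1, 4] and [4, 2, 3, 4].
Use y[k] = Σ_j x[j]·h[(k-j) mod 4]. y[0] = 1×4 + 2×4 + 1×3 + 4×2 = 23; y[1] = 1×2 + 2×4 + 1×4 + 4×3 = 26; y[2] = 1×3 + 2×2 + 1×4 + 4×4 = 27; y[3] = 1×4 + 2×3 + 1×2 + 4×4 = 28. Result: [23, 26, 27, 28]

[23, 26, 27, 28]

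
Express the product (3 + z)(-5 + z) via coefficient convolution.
Ascending coefficients: a = [3, 1], b = [-5, 1]. c[0] = 3×-5 = -15; c[1] = 3×1 + 1×-5 = -2; c[2] = 1×1 = 1. Result coefficients: [-15, -2, 1] → -15 - 2z + z^2

-15 - 2z + z^2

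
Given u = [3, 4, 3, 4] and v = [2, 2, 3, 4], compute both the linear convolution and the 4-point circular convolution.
Linear: y_lin[0] = 3×2 = 6; y_lin[1] = 3×2 + 4×2 = 14; y_lin[2] = 3×3 + 4×2 + 3×2 = 23; y_lin[3] = 3×4 + 4×3 + 3×2 + 4×2 = 38; y_lin[4] = 4×4 + 3×3 + 4×2 = 33; y_lin[5] = 3×4 + 4×3 = 24; y_lin[6] = 4×4 = 16 → [6, 14, 23, 38, 33, 24, 16]. Circular (length 4): y[0] = 3×2 + 4×4 + 3×3 + 4×2 = 39; y[1] = 3×2 + 4×2 + 3×4 + 4×3 = 38; y[2] = 3×3 + 4×2 + 3×2 + 4×4 = 39; y[3] = 3×4 + 4×3 + 3×2 + 4×2 = 38 → [39, 38, 39, 38]

Linear: [6, 14, 23, 38, 33, 24, 16], Circular: [39, 38, 39, 38]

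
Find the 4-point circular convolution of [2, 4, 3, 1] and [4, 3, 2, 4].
Use y[k] = Σ_j u[j]·v[(k-j) mod 4]. y[0] = 2×4 + 4×4 + 3×2 + 1×3 = 33; y[1] = 2×3 + 4×4 + 3×4 + 1×2 = 36; y[2] = 2×2 + 4×3 + 3×4 + 1×4 = 32; y[3] = 2×4 + 4×2 + 3×3 + 1×4 = 29. Result: [33, 36, 32, 29]

[33, 36, 32, 29]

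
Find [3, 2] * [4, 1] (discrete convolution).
y[0] = 3×4 = 12; y[1] = 3×1 + 2×4 = 11; y[2] = 2×1 = 2

[12, 11, 2]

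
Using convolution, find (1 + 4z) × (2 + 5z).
Ascending coefficients: a = [1, 4], b = [2, 5]. c[0] = 1×2 = 2; c[1] = 1×5 + 4×2 = 13; c[2] = 4×5 = 20. Result coefficients: [2, 13, 20] → 2 + 13z + 20z^2

2 + 13z + 20z^2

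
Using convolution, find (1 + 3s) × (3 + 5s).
Ascending coefficients: a = [1, 3], b = [3, 5]. c[0] = 1×3 = 3; c[1] = 1×5 + 3×3 = 14; c[2] = 3×5 = 15. Result coefficients: [3, 14, 15] → 3 + 14s + 15s^2

3 + 14s + 15s^2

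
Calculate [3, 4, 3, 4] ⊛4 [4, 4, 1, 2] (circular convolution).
Use y[k] = Σ_j a[j]·b[(k-j) mod 4]. y[0] = 3×4 + 4×2 + 3×1 + 4×4 = 39; y[1] = 3×4 + 4×4 + 3×2 + 4×1 = 38; y[2] = 3×1 + 4×4 + 3×4 + 4×2 = 39; y[3] = 3×2 + 4×1 + 3×4 + 4×4 = 38. Result: [39, 38, 39, 38]

[39, 38, 39, 38]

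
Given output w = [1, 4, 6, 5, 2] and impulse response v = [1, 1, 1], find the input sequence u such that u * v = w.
Deconvolve w=[1, 4, 6, 5, 2] by v=[1, 1, 1]. Since v[0]=1, solve forward: u[0] = w[0] / 1 = 1; u[1] = (w[1] - 1×1) / 1 = 3; u[2] = (w[2] - 3×1 - 1×1) / 1 = 2. So u = [1, 3, 2]. Check by forward convolution: w[0] = 1×1 = 1; w[1] = 1×1 + 3×1 = 4; w[2] = 1×1 + 3×1 + 2×1 = 6; w[3] = 3×1 + 2×1 = 5; w[4] = 2×1 = 2

[1, 3, 2]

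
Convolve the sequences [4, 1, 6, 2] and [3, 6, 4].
y[0] = 4×3 = 12; y[1] = 4×6 + 1×3 = 27; y[2] = 4×4 + 1×6 + 6×3 = 40; y[3] = 1×4 + 6×6 + 2×3 = 46; y[4] = 6×4 + 2×6 = 36; y[5] = 2×4 = 8

[12, 27, 40, 46, 36, 8]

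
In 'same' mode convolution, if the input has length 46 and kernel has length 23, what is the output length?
'Same' mode returns an output with the same length as the input: 46

46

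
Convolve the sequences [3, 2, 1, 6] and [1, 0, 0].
y[0] = 3×1 = 3; y[1] = 3×0 + 2×1 = 2; y[2] = 3×0 + 2×0 + 1×1 = 1; y[3] = 2×0 + 1×0 + 6×1 = 6; y[4] = 1×0 + 6×0 = 0; y[5] = 6×0 = 0

[3, 2, 1, 6, 0, 0]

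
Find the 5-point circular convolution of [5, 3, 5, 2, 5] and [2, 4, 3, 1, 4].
Use y[k] = Σ_j a[j]·b[(k-j) mod 5]. y[0] = 5×2 + 3×4 + 5×1 + 2×3 + 5×4 = 53; y[1] = 5×4 + 3×2 + 5×4 + 2×1 + 5×3 = 63; y[2] = 5×3 + 3×4 + 5×2 + 2×4 + 5×1 = 50; y[3] = 5×1 + 3×3 + 5×4 + 2×2 + 5×4 = 58; y[4] = 5×4 + 3×1 + 5×3 + 2×4 + 5×2 = 56. Result: [53, 63, 50, 58, 56]

[53, 63, 50, 58, 56]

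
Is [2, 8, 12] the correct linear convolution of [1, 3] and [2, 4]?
Recompute linear convolution of [1, 3] and [2, 4]: y[0] = 1×2 = 2; y[1] = 1×4 + 3×2 = 10; y[2] = 3×4 = 12 → [2, 10, 12]. Compare to given [2, 8, 12]: they differ at index 1: given 8, correct 10, so answer: No

No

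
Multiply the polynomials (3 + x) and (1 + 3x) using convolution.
Ascending coefficients: a = [3, 1], b = [1, 3]. c[0] = 3×1 = 3; c[1] = 3×3 + 1×1 = 10; c[2] = 1×3 = 3. Result coefficients: [3, 10, 3] → 3 + 10x + 3x^2

3 + 10x + 3x^2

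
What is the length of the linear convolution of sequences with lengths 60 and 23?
Linear/full convolution length: m + n - 1 = 60 + 23 - 1 = 82

82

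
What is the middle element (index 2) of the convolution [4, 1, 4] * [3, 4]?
Use y[k] = Σ_i a[i]·b[k-i] at k=2. y[2] = 1×4 + 4×3 = 16

16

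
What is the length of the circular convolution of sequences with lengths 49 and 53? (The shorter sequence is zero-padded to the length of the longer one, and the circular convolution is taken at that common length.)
Circular convolution (zero-padding the shorter input) has length max(m, n) = max(49, 53) = 53

53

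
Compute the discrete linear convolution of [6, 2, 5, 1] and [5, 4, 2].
y[0] = 6×5 = 30; y[1] = 6×4 + 2×5 = 34; y[2] = 6×2 + 2×4 + 5×5 = 45; y[3] = 2×2 + 5×4 + 1×5 = 29; y[4] = 5×2 + 1×4 = 14; y[5] = 1×2 = 2

[30, 34, 45, 29, 14, 2]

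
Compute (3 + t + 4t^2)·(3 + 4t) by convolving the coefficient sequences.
Ascending coefficients: a = [3, 1, 4], b = [3, 4]. c[0] = 3×3 = 9; c[1] = 3×4 + 1×3 = 15; c[2] = 1×4 + 4×3 = 16; c[3] = 4×4 = 16. Result coefficients: [9, 15, 16, 16] → 9 + 15t + 16t^2 + 16t^3

9 + 15t + 16t^2 + 16t^3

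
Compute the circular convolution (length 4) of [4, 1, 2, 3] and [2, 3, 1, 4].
Use y[k] = Σ_j s[j]·t[(k-j) mod 4]. y[0] = 4×2 + 1×4 + 2×1 + 3×3 = 23; y[1] = 4×3 + 1×2 + 2×4 + 3×1 = 25; y[2] = 4×1 + 1×3 + 2×2 + 3×4 = 23; y[3] = 4×4 + 1×1 + 2×3 + 3×2 = 29. Result: [23, 25, 23, 29]

[23, 25, 23, 29]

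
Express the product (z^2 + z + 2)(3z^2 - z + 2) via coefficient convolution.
Ascending coefficients: a = [2, 1, 1], b = [2, -1, 3]. c[0] = 2×2 = 4; c[1] = 2×-1 + 1×2 = 0; c[2] = 2×3 + 1×-1 + 1×2 = 7; c[3] = 1×3 + 1×-1 = 2; c[4] = 1×3 = 3. Result coefficients: [4, 0, 7, 2, 3] → 3z^4 + 2z^3 + 7z^2 + 4

3z^4 + 2z^3 + 7z^2 + 4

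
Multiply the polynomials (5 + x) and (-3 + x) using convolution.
Ascending coefficients: a = [5, 1], b = [-3, 1]. c[0] = 5×-3 = -15; c[1] = 5×1 + 1×-3 = 2; c[2] = 1×1 = 1. Result coefficients: [-15, 2, 1] → -15 + 2x + x^2

-15 + 2x + x^2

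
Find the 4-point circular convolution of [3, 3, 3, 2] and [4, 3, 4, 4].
Use y[k] = Σ_j a[j]·b[(k-j) mod 4]. y[0] = 3×4 + 3×4 + 3×4 + 2×3 = 42; y[1] = 3×3 + 3×4 + 3×4 + 2×4 = 41; y[2] = 3×4 + 3×3 + 3×4 + 2×4 = 41; y[3] = 3×4 + 3×4 + 3×3 + 2×4 = 41. Result: [42, 41, 41, 41]

[42, 41, 41, 41]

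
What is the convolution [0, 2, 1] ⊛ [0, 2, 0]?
y[0] = 0×0 = 0; y[1] = 0×2 + 2×0 = 0; y[2] = 0×0 + 2×2 + 1×0 = 4; y[3] = 2×0 + 1×2 = 2; y[4] = 1×0 = 0

[0, 0, 4, 2, 0]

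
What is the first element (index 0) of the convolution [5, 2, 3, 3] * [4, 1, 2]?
Use y[k] = Σ_i a[i]·b[k-i] at k=0. y[0] = 5×4 = 20

20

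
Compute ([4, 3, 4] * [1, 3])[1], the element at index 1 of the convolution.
Use y[k] = Σ_i a[i]·b[k-i] at k=1. y[1] = 4×3 + 3×1 = 15

15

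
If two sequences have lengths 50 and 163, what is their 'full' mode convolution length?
Linear/full convolution length: m + n - 1 = 50 + 163 - 1 = 212

212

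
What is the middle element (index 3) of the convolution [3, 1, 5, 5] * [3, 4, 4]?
Use y[k] = Σ_i a[i]·b[k-i] at k=3. y[3] = 1×4 + 5×4 + 5×3 = 39

39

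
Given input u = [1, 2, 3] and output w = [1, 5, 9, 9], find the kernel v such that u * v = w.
Output length 4 = len(u) + len(v) - 1 ⇒ len(v) = 2. Solve v forward using v[k] = (w[k] - Σ_{i≥1} u[i]·v[k-i]) / u[0]: v[0] = w[0] / u[0] = 1 / 1 = 1; v[1] = (w[1] - 2×1) / u[0] = (5 - 2×1) / 1 = 3. So v = [1, 3]. Forward-check [1, 2, 3] * [1, 3]: w[0] = 1×1 = 1; w[1] = 1×3 + 2×1 = 5; w[2] = 2×3 + 3×1 = 9; w[3] = 3×3 = 9 → [1, 5, 9, 9] ✓

[1, 3]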